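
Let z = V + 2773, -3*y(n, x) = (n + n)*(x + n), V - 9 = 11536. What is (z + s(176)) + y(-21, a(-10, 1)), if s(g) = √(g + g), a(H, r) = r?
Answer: 14038 + 4*√22 ≈ 14057.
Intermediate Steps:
V = 11545 (V = 9 + 11536 = 11545)
y(n, x) = -2*n*(n + x)/3 (y(n, x) = -(n + n)*(x + n)/3 = -2*n*(n + x)/3)
z = 14318 (z = 11545 + 2773 = 14318)
s(g) = √2*√g (s(g) = √(2*g) = √2*√g)
(z + s(176)) + y(-21, a(-10, 1)) = (14318 + √2*√176) - ⅔*(-21)*(-21 + 1) = (14318 + √2*(4*√11)) - ⅔*(-21)*(-20) = (14318 + 4*√22) - 280 = 14038 + 4*√22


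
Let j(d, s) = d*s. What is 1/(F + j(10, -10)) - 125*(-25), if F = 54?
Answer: 143749/46 ≈ 3125.0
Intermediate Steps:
1/(F + j(10, -10)) - 125*(-25) = 1/(54 + 10*(-10)) - 125*(-25) = 1/(54 - 100) + 3125 = 1/(-46) + 3125 = -1/46 + 3125 = 143749/46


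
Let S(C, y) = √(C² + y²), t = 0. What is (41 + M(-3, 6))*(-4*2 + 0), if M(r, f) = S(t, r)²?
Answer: -400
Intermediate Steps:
M(r, f) = r² (M(r, f) = (√(0² + r²))² = (√(0 + r²))² = (√(r²))² = r²)
(41 + M(-3, 6))*(-4*2 + 0) = (41 + (-3)²)*(-4*2 + 0) = (41 + 9)*(-8 + 0) = 50*(-8) = -400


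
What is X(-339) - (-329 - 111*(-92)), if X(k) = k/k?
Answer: -9882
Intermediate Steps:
X(k) = 1
X(-339) - (-329 - 111*(-92)) = 1 - (-329 - 111*(-92)) = 1 - (-329 + 10212) = 1 - 1*9883 = 1 - 9883 = -9882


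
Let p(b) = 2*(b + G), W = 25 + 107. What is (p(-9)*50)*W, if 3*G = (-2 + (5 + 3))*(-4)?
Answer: -224400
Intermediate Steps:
W = 132
G = -8 (G = ((-2 + (5 + 3))*(-4))/3 = ((-2 + 8)*(-4))/3 = (6*(-4))/3 = (⅓)*(-24) = -8)
p(b) = -16 + 2*b (p(b) = 2*(b - 8) = 2*(-8 + b) = -16 + 2*b)
(p(-9)*50)*W = ((-16 + 2*(-9))*50)*132 = ((-16 - 18)*50)*132 = -34*50*132 = -1700*132 = -224400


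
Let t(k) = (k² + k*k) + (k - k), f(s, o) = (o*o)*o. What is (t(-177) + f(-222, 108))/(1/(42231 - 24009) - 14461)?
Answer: -24096226140/263508341 ≈ -91.444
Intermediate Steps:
f(s, o) = o³ (f(s, o) = o²*o = o³)
t(k) = 2*k² (t(k) = (k² + k²) + 0 = 2*k² + 0 = 2*k²)
(t(-177) + f(-222, 108))/(1/(42231 - 24009) - 14461) = (2*(-177)² + 108³)/(1/(42231 - 24009) - 14461) = (2*31329 + 1259712)/(1/18222 - 14461) = (62658 + 1259712)/(1/18222 - 14461) = 1322370/(-263508341/18222) = 1322370*(-18222/263508341) = -24096226140/263508341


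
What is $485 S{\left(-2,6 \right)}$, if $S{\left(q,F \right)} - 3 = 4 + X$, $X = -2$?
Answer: $2425$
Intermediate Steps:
$S{\left(q,F \right)} = 5$ ($S{\left(q,F \right)} = 3 + \left(4 - 2\right) = 3 + 2 = 5$)
$485 S{\left(-2,6 \right)} = 485 \cdot 5 = 2425$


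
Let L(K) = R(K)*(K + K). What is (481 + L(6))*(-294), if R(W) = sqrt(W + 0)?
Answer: -141414 - 3528*sqrt(6) ≈ -1.5006e+5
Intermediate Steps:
R(W) = sqrt(W)
L(K) = 2*K**(3/2) (L(K) = sqrt(K)*(K + K) = sqrt(K)*(2*K) = 2*K**(3/2))
(481 + L(6))*(-294) = (481 + 2*6**(3/2))*(-294) = (481 + 2*(6*sqrt(6)))*(-294) = (481 + 12*sqrt(6))*(-294) = -141414 - 3528*sqrt(6)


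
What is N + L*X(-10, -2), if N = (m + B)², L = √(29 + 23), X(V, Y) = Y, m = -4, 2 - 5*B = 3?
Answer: 441/25 - 4*√13 ≈ 3.2178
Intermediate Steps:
B = -⅕ (B = ⅖ - ⅕*3 = ⅖ - ⅗ = -⅕ ≈ -0.20000)
L = 2*√13 (L = √52 = 2*√13 ≈ 7.2111)
N = 441/25 (N = (-4 - ⅕)² = (-21/5)² = 441/25 ≈ 17.640)
N + L*X(-10, -2) = 441/25 + (2*√13)*(-2) = 441/25 - 4*√13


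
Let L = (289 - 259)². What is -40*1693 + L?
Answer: -66820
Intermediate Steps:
L = 900 (L = 30² = 900)
-40*1693 + L = -40*1693 + 900 = -67720 + 900 = -66820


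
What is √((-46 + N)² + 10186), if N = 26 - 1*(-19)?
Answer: √10187 ≈ 100.93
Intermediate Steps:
N = 45 (N = 26 + 19 = 45)
√((-46 + N)² + 10186) = √((-46 + 45)² + 10186) = √((-1)² + 10186) = √(1 + 10186) = √10187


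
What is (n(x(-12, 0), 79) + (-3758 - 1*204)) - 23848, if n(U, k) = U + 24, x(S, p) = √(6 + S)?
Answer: -27786 + I*√6 ≈ -27786.0 + 2.4495*I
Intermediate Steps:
n(U, k) = 24 + U
(n(x(-12, 0), 79) + (-3758 - 1*204)) - 23848 = ((24 + √(6 - 12)) + (-3758 - 1*204)) - 23848 = ((24 + √(-6)) + (-3758 - 204)) - 23848 = ((24 + I*√6) - 3962) - 23848 = (-3938 + I*√6) - 23848 = -27786 + I*√6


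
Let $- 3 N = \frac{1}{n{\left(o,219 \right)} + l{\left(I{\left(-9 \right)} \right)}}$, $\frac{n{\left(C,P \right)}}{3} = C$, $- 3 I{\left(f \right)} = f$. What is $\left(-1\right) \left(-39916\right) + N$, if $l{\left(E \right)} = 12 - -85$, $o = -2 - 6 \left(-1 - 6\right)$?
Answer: $\frac{25985315}{651} \approx 39916.0$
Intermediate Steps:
$I{\left(f \right)} = - \frac{f}{3}$
$o = 40$ ($o = -2 - 6 \left(-1 - 6\right) = -2 - -42 = -2 + 42 = 40$)
$n{\left(C,P \right)} = 3 C$
$l{\left(E \right)} = 97$ ($l{\left(E \right)} = 12 + 85 = 97$)
$N = - \frac{1}{651}$ ($N = - \frac{1}{3 \left(3 \cdot 40 + 97\right)} = - \frac{1}{3 \left(120 + 97\right)} = - \frac{1}{3 \cdot 217} = \left(- \frac{1}{3}\right) \frac{1}{217} = - \frac{1}{651} \approx -0.0015361$)
$\left(-1\right) \left(-39916\right) + N = \left(-1\right) \left(-39916\right) - \frac{1}{651} = 39916 - \frac{1}{651} = \frac{25985315}{651}$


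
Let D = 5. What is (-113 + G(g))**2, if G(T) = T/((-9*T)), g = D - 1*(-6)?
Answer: 1036324/81 ≈ 12794.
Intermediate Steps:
g = 11 (g = 5 - 1*(-6) = 5 + 6 = 11)
G(T) = -1/9 (G(T) = T*(-1/(9*T)) = -1/9)
(-113 + G(g))**2 = (-113 - 1/9)**2 = (-1018/9)**2 = 1036324/81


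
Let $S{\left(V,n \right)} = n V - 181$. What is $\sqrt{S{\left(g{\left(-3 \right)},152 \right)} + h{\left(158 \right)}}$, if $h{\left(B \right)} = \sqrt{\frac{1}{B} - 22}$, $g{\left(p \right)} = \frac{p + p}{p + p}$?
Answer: $\frac{\sqrt{-723956 + 790 i \sqrt{21962}}}{158} \approx 0.43402 + 5.4026 i$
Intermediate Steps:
$g{\left(p \right)} = 1$ ($g{\left(p \right)} = \frac{2 p}{2 p} = 2 p \frac{1}{2 p} = 1$)
$h{\left(B \right)} = \sqrt{-22 + \frac{1}{B}}$
$S{\left(V,n \right)} = -181 + V n$ ($S{\left(V,n \right)} = V n - 181 = -181 + V n$)
$\sqrt{S{\left(g{\left(-3 \right)},152 \right)} + h{\left(158 \right)}} = \sqrt{\left(-181 + 1 \cdot 152\right) + \sqrt{-22 + \frac{1}{158}}} = \sqrt{\left(-181 + 152\right) + \sqrt{-22 + \frac{1}{158}}} = \sqrt{-29 + \sqrt{- \frac{3475}{158}}} = \sqrt{-29 + \frac{5 i \sqrt{21962}}{158}}$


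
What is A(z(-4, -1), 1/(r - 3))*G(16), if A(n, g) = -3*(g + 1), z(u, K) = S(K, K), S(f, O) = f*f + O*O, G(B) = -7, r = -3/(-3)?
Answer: 21/2 ≈ 10.500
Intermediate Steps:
r = 1 (r = -3*(-1/3) = 1)
S(f, O) = O**2 + f**2 (S(f, O) = f**2 + O**2 = O**2 + f**2)
z(u, K) = 2*K**2 (z(u, K) = K**2 + K**2 = 2*K**2)
A(n, g) = -3 - 3*g (A(n, g) = -3*(1 + g) = -3 - 3*g)
A(z(-4, -1), 1/(r - 3))*G(16) = (-3 - 3/(1 - 3))*(-7) = (-3 - 3/(-2))*(-7) = (-3 - 3*(-1/2))*(-7) = (-3 + 3/2)*(-7) = -3/2*(-7) = 21/2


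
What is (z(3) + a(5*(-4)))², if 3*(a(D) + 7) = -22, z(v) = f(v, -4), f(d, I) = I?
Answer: 3025/9 ≈ 336.11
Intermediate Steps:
z(v) = -4
a(D) = -43/3 (a(D) = -7 + (⅓)*(-22) = -7 - 22/3 = -43/3)
(z(3) + a(5*(-4)))² = (-4 - 43/3)² = (-55/3)² = 3025/9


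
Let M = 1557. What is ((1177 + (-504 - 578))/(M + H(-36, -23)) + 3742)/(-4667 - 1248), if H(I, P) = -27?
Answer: -1145071/1809990 ≈ -0.63264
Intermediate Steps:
((1177 + (-504 - 578))/(M + H(-36, -23)) + 3742)/(-4667 - 1248) = ((1177 + (-504 - 578))/(1557 - 27) + 3742)/(-4667 - 1248) = ((1177 - 1082)/1530 + 3742)/(-5915) = (95*(1/1530) + 3742)*(-1/5915) = (19/306 + 3742)*(-1/5915) = (1145071/306)*(-1/5915) = -1145071/1809990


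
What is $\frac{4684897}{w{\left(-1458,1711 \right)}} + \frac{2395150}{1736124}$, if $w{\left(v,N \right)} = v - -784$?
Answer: $- \frac{1016493473516}{146268447} \approx -6949.5$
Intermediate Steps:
$w{\left(v,N \right)} = 784 + v$ ($w{\left(v,N \right)} = v + 784 = 784 + v$)
$\frac{4684897}{w{\left(-1458,1711 \right)}} + \frac{2395150}{1736124} = \frac{4684897}{784 - 1458} + \frac{2395150}{1736124} = \frac{4684897}{-674} + 2395150 \cdot \frac{1}{1736124} = 4684897 \left(- \frac{1}{674}\right) + \frac{1197575}{868062} = - \frac{4684897}{674} + \frac{1197575}{868062} = - \frac{1016493473516}{146268447}$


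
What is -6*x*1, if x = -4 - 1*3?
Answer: 42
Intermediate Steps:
x = -7 (x = -4 - 3 = -7)
-6*x*1 = -6*(-7)*1 = 42*1 = 42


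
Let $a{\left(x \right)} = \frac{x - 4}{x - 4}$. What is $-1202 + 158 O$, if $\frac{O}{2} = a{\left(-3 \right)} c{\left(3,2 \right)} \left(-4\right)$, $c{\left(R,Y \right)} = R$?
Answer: $-4994$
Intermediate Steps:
$a{\left(x \right)} = 1$ ($a{\left(x \right)} = \frac{-4 + x}{-4 + x} = 1$)
$O = -24$ ($O = 2 \cdot 1 \cdot 3 \left(-4\right) = 2 \cdot 3 \left(-4\right) = 2 \left(-12\right) = -24$)
$-1202 + 158 O = -1202 + 158 \left(-24\right) = -1202 - 3792 = -4994$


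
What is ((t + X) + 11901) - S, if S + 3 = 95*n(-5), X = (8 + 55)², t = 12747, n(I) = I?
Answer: 29095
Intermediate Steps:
X = 3969 (X = 63² = 3969)
S = -478 (S = -3 + 95*(-5) = -3 - 475 = -478)
((t + X) + 11901) - S = ((12747 + 3969) + 11901) - 1*(-478) = (16716 + 11901) + 478 = 28617 + 478 = 29095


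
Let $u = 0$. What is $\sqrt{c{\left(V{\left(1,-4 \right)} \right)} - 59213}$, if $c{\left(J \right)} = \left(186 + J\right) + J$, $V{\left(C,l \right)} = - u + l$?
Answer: $i \sqrt{59035} \approx 242.97 i$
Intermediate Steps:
$V{\left(C,l \right)} = l$ ($V{\left(C,l \right)} = \left(-1\right) 0 + l = 0 + l = l$)
$c{\left(J \right)} = 186 + 2 J$
$\sqrt{c{\left(V{\left(1,-4 \right)} \right)} - 59213} = \sqrt{\left(186 + 2 \left(-4\right)\right) - 59213} = \sqrt{\left(186 - 8\right) - 59213} = \sqrt{178 - 59213} = \sqrt{-59035} = i \sqrt{59035}$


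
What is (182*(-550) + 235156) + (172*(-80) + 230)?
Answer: 121526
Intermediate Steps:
(182*(-550) + 235156) + (172*(-80) + 230) = (-100100 + 235156) + (-13760 + 230) = 135056 - 13530 = 121526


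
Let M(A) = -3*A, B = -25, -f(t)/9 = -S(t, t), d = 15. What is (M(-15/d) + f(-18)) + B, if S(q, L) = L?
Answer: -184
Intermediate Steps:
f(t) = 9*t (f(t) = -(-9)*t = 9*t)
(M(-15/d) + f(-18)) + B = (-(-45)/15 + 9*(-18)) - 25 = (-(-45)/15 - 162) - 25 = (-3*(-1) - 162) - 25 = (3 - 162) - 25 = -159 - 25 = -184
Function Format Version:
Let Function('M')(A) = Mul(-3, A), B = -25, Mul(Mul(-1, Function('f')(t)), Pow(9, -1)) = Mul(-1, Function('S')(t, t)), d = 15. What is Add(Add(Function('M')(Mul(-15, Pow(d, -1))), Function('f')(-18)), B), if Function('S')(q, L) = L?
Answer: -184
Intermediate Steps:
Function('f')(t) = Mul(9, t) (Function('f')(t) = Mul(-9, Mul(-1, t)) = Mul(9, t))
Add(Add(Function('M')(Mul(-15, Pow(d, -1))), Function('f')(-18)), B) = Add(Add(Mul(-3, Mul(-15, Pow(15, -1))), Mul(9, -18)), -25) = Add(Add(Mul(-3, Mul(-15, Rational(1, 15))), -162), -25) = Add(Add(Mul(-3, -1), -162), -25) = Add(Add(3, -162), -25) = Add(-159, -25) = -184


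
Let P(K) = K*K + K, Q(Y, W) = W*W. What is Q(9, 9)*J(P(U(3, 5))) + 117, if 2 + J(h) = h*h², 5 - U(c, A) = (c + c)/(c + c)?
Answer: 647955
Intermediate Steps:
U(c, A) = 4 (U(c, A) = 5 - (c + c)/(c + c) = 5 - 2*c/(2*c) = 5 - 2*c*1/(2*c) = 5 - 1*1 = 5 - 1 = 4)
Q(Y, W) = W²
P(K) = K + K² (P(K) = K² + K = K + K²)
J(h) = -2 + h³ (J(h) = -2 + h*h² = -2 + h³)
Q(9, 9)*J(P(U(3, 5))) + 117 = 9²*(-2 + (4*(1 + 4))³) + 117 = 81*(-2 + (4*5)³) + 117 = 81*(-2 + 20³) + 117 = 81*(-2 + 8000) + 117 = 81*7998 + 117 = 647838 + 117 = 647955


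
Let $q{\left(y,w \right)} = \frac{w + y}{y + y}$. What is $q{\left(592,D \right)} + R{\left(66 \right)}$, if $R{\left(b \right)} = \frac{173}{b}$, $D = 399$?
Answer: $\frac{135119}{39072} \approx 3.4582$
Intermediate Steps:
$q{\left(y,w \right)} = \frac{w + y}{2 y}$
$q{\left(592,D \right)} + R{\left(66 \right)} = \frac{399 + 592}{2 \cdot 592} + \frac{173}{66} = \frac{1}{2} \cdot \frac{1}{592} \cdot 991 + 173 \cdot \frac{1}{66} = \frac{991}{1184} + \frac{173}{66} = \frac{135119}{39072}$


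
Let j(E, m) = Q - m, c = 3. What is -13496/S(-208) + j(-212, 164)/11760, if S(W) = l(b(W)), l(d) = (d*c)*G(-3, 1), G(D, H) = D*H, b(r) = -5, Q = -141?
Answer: -10581779/35280 ≈ -299.94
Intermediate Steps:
l(d) = -9*d (l(d) = (d*3)*(-3*1) = (3*d)*(-3) = -9*d)
j(E, m) = -141 - m
S(W) = 45 (S(W) = -9*(-5) = 45)
-13496/S(-208) + j(-212, 164)/11760 = -13496/45 + (-141 - 1*164)/11760 = -13496*1/45 + (-141 - 164)*(1/11760) = -13496/45 - 305*1/11760 = -13496/45 - 61/2352 = -10581779/35280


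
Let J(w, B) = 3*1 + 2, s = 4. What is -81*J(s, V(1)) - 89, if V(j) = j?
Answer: -494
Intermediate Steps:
J(w, B) = 5 (J(w, B) = 3 + 2 = 5)
-81*J(s, V(1)) - 89 = -81*5 - 89 = -405 - 89 = -494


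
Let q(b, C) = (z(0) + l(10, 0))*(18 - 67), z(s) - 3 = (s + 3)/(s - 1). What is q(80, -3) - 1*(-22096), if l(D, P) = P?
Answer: 22096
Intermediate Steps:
z(s) = 3 + (3 + s)/(-1 + s) (z(s) = 3 + (s + 3)/(s - 1) = 3 + (3 + s)/(-1 + s))
q(b, C) = 0 (q(b, C) = (4*0/(-1 + 0) + 0)*(18 - 67) = (4*0/(-1) + 0)*(-49) = (4*0*(-1) + 0)*(-49) = (0 + 0)*(-49) = 0*(-49) = 0)
q(80, -3) - 1*(-22096) = 0 - 1*(-22096) = 0 + 22096 = 22096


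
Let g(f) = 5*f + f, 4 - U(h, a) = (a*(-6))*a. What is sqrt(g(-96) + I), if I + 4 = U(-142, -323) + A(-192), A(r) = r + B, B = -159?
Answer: sqrt(625047) ≈ 790.60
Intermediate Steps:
U(h, a) = 4 + 6*a**2 (U(h, a) = 4 - a*(-6)*a = 4 - (-6*a)*a = 4 - (-6)*a**2 = 4 + 6*a**2)
A(r) = -159 + r (A(r) = r - 159 = -159 + r)
g(f) = 6*f
I = 625623 (I = -4 + ((4 + 6*(-323)**2) + (-159 - 192)) = -4 + ((4 + 6*104329) - 351) = -4 + ((4 + 625974) - 351) = -4 + (625978 - 351) = -4 + 625627 = 625623)
sqrt(g(-96) + I) = sqrt(6*(-96) + 625623) = sqrt(-576 + 625623) = sqrt(625047)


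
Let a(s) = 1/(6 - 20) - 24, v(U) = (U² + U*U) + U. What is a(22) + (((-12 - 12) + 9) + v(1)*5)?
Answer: -337/14 ≈ -24.071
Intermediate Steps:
v(U) = U + 2*U² (v(U) = (U² + U²) + U = 2*U² + U = U + 2*U²)
a(s) = -337/14 (a(s) = 1/(-14) - 24 = -1/14 - 24 = -337/14)
a(22) + (((-12 - 12) + 9) + v(1)*5) = -337/14 + (((-12 - 12) + 9) + (1*(1 + 2*1))*5) = -337/14 + ((-24 + 9) + (1*(1 + 2))*5) = -337/14 + (-15 + (1*3)*5) = -337/14 + (-15 + 3*5) = -337/14 + (-15 + 15) = -337/14 + 0 = -337/14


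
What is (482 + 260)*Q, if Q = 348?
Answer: 258216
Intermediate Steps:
(482 + 260)*Q = (482 + 260)*348 = 742*348 = 258216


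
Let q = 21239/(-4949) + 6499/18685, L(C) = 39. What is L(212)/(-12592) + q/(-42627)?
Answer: -492205680219/163812640766320 ≈ -0.0030047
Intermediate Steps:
q = -3610764/915565 (q = 21239*(-1/4949) + 6499*(1/18685) = -21239/4949 + 6499/18685 = -3610764/915565 ≈ -3.9438)
L(212)/(-12592) + q/(-42627) = 39/(-12592) - 3610764/915565/(-42627) = 39*(-1/12592) - 3610764/915565*(-1/42627) = -39/12592 + 1203588/13009263085 = -492205680219/163812640766320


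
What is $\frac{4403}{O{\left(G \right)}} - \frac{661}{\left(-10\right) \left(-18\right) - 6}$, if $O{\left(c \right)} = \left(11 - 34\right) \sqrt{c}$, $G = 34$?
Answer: $- \frac{661}{174} - \frac{259 \sqrt{34}}{46} \approx -36.63$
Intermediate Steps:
$O{\left(c \right)} = - 23 \sqrt{c}$ ($O{\left(c \right)} = \left(11 - 34\right) \sqrt{c} = - 23 \sqrt{c}$)
$\frac{4403}{O{\left(G \right)}} - \frac{661}{\left(-10\right) \left(-18\right) - 6} = \frac{4403}{\left(-23\right) \sqrt{34}} - \frac{661}{\left(-10\right) \left(-18\right) - 6} = 4403 \left(- \frac{\sqrt{34}}{782}\right) - \frac{661}{180 - 6} = - \frac{259 \sqrt{34}}{46} - \frac{661}{174} = - \frac{661}{174} - \frac{259 \sqrt{34}}{46}$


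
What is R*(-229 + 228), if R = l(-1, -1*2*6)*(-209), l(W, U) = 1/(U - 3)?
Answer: -209/15 ≈ -13.933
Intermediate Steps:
l(W, U) = 1/(-3 + U)
R = 209/15 (R = -209/(-3 - 1*2*6) = -209/(-3 - 2*6) = -209/(-3 - 12) = -209/(-15) = -1/15*(-209) = 209/15 ≈ 13.933)
R*(-229 + 228) = 209*(-229 + 228)/15 = (209/15)*(-1) = -209/15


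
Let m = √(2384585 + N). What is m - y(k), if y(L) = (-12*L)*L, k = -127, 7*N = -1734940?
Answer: 193548 + √104700085/7 ≈ 1.9501e+5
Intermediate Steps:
N = -1734940/7 (N = (⅐)*(-1734940) = -1734940/7 ≈ -2.4785e+5)
y(L) = -12*L²
m = √104700085/7 (m = √(2384585 - 1734940/7) = √(14957155/7) = √104700085/7 ≈ 1461.8)
m - y(k) = √104700085/7 - (-12)*(-127)² = √104700085/7 - (-12)*16129 = √104700085/7 - 1*(-193548) = √104700085/7 + 193548 = 193548 + √104700085/7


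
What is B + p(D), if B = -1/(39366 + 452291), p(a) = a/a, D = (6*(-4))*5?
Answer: 491656/491657 ≈ 1.0000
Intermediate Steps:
D = -120 (D = -24*5 = -120)
p(a) = 1
B = -1/491657 ≈ -2.0339e-6
B + p(D) = -1/491657 + 1 = 491656/491657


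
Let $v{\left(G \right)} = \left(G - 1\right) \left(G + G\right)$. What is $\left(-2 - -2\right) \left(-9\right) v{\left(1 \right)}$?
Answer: $0$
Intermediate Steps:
$v{\left(G \right)} = 2 G \left(-1 + G\right)$ ($v{\left(G \right)} = \left(-1 + G\right) 2 G = 2 G \left(-1 + G\right)$)
$\left(-2 - -2\right) \left(-9\right) v{\left(1 \right)} = \left(-2 - -2\right) \left(-9\right) 2 \cdot 1 \left(-1 + 1\right) = \left(-2 + 2\right) \left(-9\right) 2 \cdot 1 \cdot 0 = 0 \left(-9\right) 0 = 0 \cdot 0 = 0$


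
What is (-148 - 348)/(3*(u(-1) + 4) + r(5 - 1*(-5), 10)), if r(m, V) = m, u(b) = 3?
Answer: -16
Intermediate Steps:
(-148 - 348)/(3*(u(-1) + 4) + r(5 - 1*(-5), 10)) = (-148 - 348)/(3*(3 + 4) + (5 - 1*(-5))) = -496/(3*7 + (5 + 5)) = -496/(21 + 10) = -496/31 = -496*1/31 = -16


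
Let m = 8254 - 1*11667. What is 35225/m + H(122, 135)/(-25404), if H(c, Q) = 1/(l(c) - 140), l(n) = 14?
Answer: -112751839987/10924685352 ≈ -10.321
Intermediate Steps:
H(c, Q) = -1/126 (H(c, Q) = 1/(14 - 140) = 1/(-126) = -1/126)
m = -3413 (m = 8254 - 11667 = -3413)
35225/m + H(122, 135)/(-25404) = 35225/(-3413) - 1/126/(-25404) = 35225*(-1/3413) - 1/126*(-1/25404) = -35225/3413 + 1/3200904 = -112751839987/10924685352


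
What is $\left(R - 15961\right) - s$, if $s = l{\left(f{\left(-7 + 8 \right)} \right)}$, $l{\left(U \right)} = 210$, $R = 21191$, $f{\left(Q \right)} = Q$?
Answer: $5020$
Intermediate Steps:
$s = 210$
$\left(R - 15961\right) - s = \left(21191 - 15961\right) - 210 = 5230 - 210 = 5020$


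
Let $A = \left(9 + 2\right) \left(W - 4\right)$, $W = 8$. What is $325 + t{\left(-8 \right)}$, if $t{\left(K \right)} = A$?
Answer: $369$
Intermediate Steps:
$A = 44$ ($A = \left(9 + 2\right) \left(8 - 4\right) = 11 \cdot 4 = 44$)
$t{\left(K \right)} = 44$
$325 + t{\left(-8 \right)} = 325 + 44 = 369$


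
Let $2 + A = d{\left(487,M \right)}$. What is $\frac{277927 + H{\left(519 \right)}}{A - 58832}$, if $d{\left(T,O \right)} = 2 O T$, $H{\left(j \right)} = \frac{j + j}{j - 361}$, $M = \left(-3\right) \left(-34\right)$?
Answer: $\frac{10978376}{1600303} \approx 6.8602$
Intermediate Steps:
$M = 102$
$H{\left(j \right)} = \frac{2 j}{-361 + j}$
$d{\left(T,O \right)} = 2 O T$
$A = 99346$ ($A = -2 + 2 \cdot 102 \cdot 487 = -2 + 99348 = 99346$)
$\frac{277927 + H{\left(519 \right)}}{A - 58832} = \frac{277927 + 2 \cdot 519 \frac{1}{-361 + 519}}{99346 - 58832} = \frac{277927 + 2 \cdot 519 \cdot \frac{1}{158}}{40514} = \left(277927 + 2 \cdot 519 \cdot \frac{1}{158}\right) \frac{1}{40514} = \left(277927 + \frac{519}{79}\right) \frac{1}{40514} = \frac{21956752}{79} \cdot \frac{1}{40514} = \frac{10978376}{1600303}$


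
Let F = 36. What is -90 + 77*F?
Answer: 2682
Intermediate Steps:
-90 + 77*F = -90 + 77*36 = -90 + 2772 = 2682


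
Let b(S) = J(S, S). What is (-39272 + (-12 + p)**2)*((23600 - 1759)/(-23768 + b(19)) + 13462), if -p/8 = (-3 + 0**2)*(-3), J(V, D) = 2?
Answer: -5153207749508/11883 ≈ -4.3366e+8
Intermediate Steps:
b(S) = 2
p = -72 (p = -8*(-3 + 0**2)*(-3) = -8*(-3 + 0)*(-3) = -(-24)*(-3) = -8*9 = -72)
(-39272 + (-12 + p)**2)*((23600 - 1759)/(-23768 + b(19)) + 13462) = (-39272 + (-12 - 72)**2)*((23600 - 1759)/(-23768 + 2) + 13462) = (-39272 + (-84)**2)*(21841/(-23766) + 13462) = (-39272 + 7056)*(21841*(-1/23766) + 13462) = -32216*(-21841/23766 + 13462) = -32216*319916051/23766 = -5153207749508/11883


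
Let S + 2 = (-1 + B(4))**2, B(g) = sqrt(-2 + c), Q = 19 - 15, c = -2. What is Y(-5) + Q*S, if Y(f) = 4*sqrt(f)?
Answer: -20 - 16*I + 4*I*sqrt(5) ≈ -20.0 - 7.0557*I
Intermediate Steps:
Q = 4
B(g) = 2*I (B(g) = sqrt(-2 - 2) = sqrt(-4) = 2*I)
S = -2 + (-1 + 2*I)**2 ≈ -5.0 - 4.0*I
Y(-5) + Q*S = 4*sqrt(-5) + 4*(-5 - 4*I) = 4*(I*sqrt(5)) + (-20 - 16*I) = 4*I*sqrt(5) + (-20 - 16*I) = -20 - 16*I + 4*I*sqrt(5)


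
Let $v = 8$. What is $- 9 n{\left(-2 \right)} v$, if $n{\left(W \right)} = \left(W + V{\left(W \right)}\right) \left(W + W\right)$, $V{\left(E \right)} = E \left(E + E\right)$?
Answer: $1728$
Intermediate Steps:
$V{\left(E \right)} = 2 E^{2}$ ($V{\left(E \right)} = E 2 E = 2 E^{2}$)
$n{\left(W \right)} = 2 W \left(W + 2 W^{2}\right)$ ($n{\left(W \right)} = \left(W + 2 W^{2}\right) \left(W + W\right) = \left(W + 2 W^{2}\right) 2 W = 2 W \left(W + 2 W^{2}\right)$)
$- 9 n{\left(-2 \right)} v = - 9 \left(-2\right)^{2} \left(2 + 4 \left(-2\right)\right) 8 = - 9 \cdot 4 \left(2 - 8\right) 8 = - 9 \cdot 4 \left(-6\right) 8 = \left(-9\right) \left(-24\right) 8 = 216 \cdot 8 = 1728$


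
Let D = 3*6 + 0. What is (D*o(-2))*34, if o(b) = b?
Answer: -1224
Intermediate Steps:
D = 18 (D = 18 + 0 = 18)
(D*o(-2))*34 = (18*(-2))*34 = -36*34 = -1224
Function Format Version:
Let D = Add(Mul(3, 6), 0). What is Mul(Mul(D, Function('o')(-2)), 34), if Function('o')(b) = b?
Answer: -1224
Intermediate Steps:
D = 18 (D = Add(18, 0) = 18)
Mul(Mul(D, Function('o')(-2)), 34) = Mul(Mul(18, -2), 34) = Mul(-36, 34) = -1224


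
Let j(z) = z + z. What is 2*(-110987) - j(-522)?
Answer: -220930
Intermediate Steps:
j(z) = 2*z
2*(-110987) - j(-522) = 2*(-110987) - 2*(-522) = -221974 - 1*(-1044) = -221974 + 1044 = -220930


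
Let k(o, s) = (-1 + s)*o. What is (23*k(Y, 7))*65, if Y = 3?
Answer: 26910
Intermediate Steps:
k(o, s) = o*(-1 + s)
(23*k(Y, 7))*65 = (23*(3*(-1 + 7)))*65 = (23*(3*6))*65 = (23*18)*65 = 414*65 = 26910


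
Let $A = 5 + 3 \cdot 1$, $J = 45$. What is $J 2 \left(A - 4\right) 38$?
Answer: $13680$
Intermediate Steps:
$A = 8$ ($A = 5 + 3 = 8$)
$J 2 \left(A - 4\right) 38 = 45 \cdot 2 \left(8 - 4\right) 38 = 45 \cdot 2 \cdot 4 \cdot 38 = 45 \cdot 8 \cdot 38 = 360 \cdot 38 = 13680$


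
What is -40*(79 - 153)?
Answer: 2960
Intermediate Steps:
-40*(79 - 153) = -40*(-74) = 2960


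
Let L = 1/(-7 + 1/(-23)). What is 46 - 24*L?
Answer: 1334/27 ≈ 49.407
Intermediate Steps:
L = -23/162 (L = 1/(-7 - 1/23) = 1/(-162/23) = -23/162 ≈ -0.14198)
46 - 24*L = 46 - 24*(-23/162) = 46 + 92/27 = 1334/27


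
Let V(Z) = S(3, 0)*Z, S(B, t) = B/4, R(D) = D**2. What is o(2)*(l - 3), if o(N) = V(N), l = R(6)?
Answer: 99/2 ≈ 49.500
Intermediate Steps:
S(B, t) = B/4 (S(B, t) = B*(1/4) = B/4)
l = 36 (l = 6**2 = 36)
V(Z) = 3*Z/4 (V(Z) = ((1/4)*3)*Z = 3*Z/4)
o(N) = 3*N/4
o(2)*(l - 3) = ((3/4)*2)*(36 - 3) = (3/2)*33 = 99/2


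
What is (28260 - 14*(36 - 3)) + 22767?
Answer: 50565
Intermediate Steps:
(28260 - 14*(36 - 3)) + 22767 = (28260 - 14*33) + 22767 = (28260 - 462) + 22767 = 27798 + 22767 = 50565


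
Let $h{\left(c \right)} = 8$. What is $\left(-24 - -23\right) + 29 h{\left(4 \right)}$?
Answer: $231$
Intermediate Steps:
$\left(-24 - -23\right) + 29 h{\left(4 \right)} = \left(-24 - -23\right) + 29 \cdot 8 = \left(-24 + 23\right) + 232 = -1 + 232 = 231$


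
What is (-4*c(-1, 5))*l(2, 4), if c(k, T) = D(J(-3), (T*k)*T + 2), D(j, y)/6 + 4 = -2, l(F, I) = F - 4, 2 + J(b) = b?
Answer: -288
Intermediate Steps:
J(b) = -2 + b
l(F, I) = -4 + F
D(j, y) = -36 (D(j, y) = -24 + 6*(-2) = -24 - 12 = -36)
c(k, T) = -36
(-4*c(-1, 5))*l(2, 4) = (-4*(-36))*(-4 + 2) = 144*(-2) = -288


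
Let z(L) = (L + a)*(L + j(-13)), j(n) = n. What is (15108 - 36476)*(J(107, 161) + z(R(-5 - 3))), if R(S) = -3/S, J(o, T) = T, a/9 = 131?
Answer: 2517767401/8 ≈ 3.1472e+8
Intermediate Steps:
a = 1179 (a = 9*131 = 1179)
z(L) = (-13 + L)*(1179 + L) (z(L) = (L + 1179)*(L - 13) = (1179 + L)*(-13 + L) = (-13 + L)*(1179 + L))
(15108 - 36476)*(J(107, 161) + z(R(-5 - 3))) = (15108 - 36476)*(161 + (-15327 + (-3/(-5 - 3))**2 + 1166*(-3/(-5 - 3)))) = -21368*(161 + (-15327 + (-3/(-8))**2 + 1166*(-3/(-8)))) = -21368*(161 + (-15327 + (-3*(-1/8))**2 + 1166*(-3*(-1/8)))) = -21368*(161 + (-15327 + (3/8)**2 + 1166*(3/8))) = -21368*(161 + (-15327 + 9/64 + 1749/4)) = -21368*(161 - 952935/64) = -21368*(-942631/64) = 2517767401/8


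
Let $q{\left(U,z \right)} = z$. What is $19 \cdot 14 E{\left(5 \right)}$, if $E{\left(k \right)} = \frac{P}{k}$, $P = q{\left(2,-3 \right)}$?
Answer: $- \frac{798}{5} \approx -159.6$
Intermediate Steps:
$P = -3$
$E{\left(k \right)} = - \frac{3}{k}$
$19 \cdot 14 E{\left(5 \right)} = 19 \cdot 14 \left(- \frac{3}{5}\right) = 266 \left(\left(-3\right) \frac{1}{5}\right) = 266 \left(- \frac{3}{5}\right) = - \frac{798}{5}$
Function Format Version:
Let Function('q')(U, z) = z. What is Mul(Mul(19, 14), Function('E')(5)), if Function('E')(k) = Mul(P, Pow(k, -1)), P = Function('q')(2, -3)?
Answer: Rational(-798, 5) ≈ -159.60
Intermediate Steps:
P = -3
Function('E')(k) = Mul(-3, Pow(k, -1))
Mul(Mul(19, 14), Function('E')(5)) = Mul(Mul(19, 14), Mul(-3, Pow(5, -1))) = Mul(266, Mul(-3, Rational(1, 5))) = Mul(266, Rational(-3, 5)) = Rational(-798, 5)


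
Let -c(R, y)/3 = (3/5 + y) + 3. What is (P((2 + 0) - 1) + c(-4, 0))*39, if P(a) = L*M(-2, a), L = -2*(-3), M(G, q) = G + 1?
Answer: -3276/5 ≈ -655.20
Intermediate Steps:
M(G, q) = 1 + G
L = 6
c(R, y) = -54/5 - 3*y (c(R, y) = -3*((3/5 + y) + 3) = -3*((3*(⅕) + y) + 3) = -3*((⅗ + y) + 3) = -3*(18/5 + y) = -54/5 - 3*y)
P(a) = -6 (P(a) = 6*(1 - 2) = 6*(-1) = -6)
(P((2 + 0) - 1) + c(-4, 0))*39 = (-6 + (-54/5 - 3*0))*39 = (-6 + (-54/5 + 0))*39 = (-6 - 54/5)*39 = -84/5*39 = -3276/5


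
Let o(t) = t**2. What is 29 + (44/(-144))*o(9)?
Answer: 17/4 ≈ 4.2500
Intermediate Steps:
29 + (44/(-144))*o(9) = 29 + (44/(-144))*9**2 = 29 + (44*(-1/144))*81 = 29 - 11/36*81 = 29 - 99/4 = 17/4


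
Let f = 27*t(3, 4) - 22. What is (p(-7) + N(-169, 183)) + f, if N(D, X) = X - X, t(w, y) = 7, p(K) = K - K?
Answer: 167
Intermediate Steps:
p(K) = 0
N(D, X) = 0
f = 167 (f = 27*7 - 22 = 189 - 22 = 167)
(p(-7) + N(-169, 183)) + f = (0 + 0) + 167 = 0 + 167 = 167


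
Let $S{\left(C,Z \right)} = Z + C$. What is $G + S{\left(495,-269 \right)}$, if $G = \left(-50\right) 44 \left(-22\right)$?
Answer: $48626$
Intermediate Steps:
$S{\left(C,Z \right)} = C + Z$
$G = 48400$ ($G = \left(-2200\right) \left(-22\right) = 48400$)
$G + S{\left(495,-269 \right)} = 48400 + \left(495 - 269\right) = 48400 + 226 = 48626$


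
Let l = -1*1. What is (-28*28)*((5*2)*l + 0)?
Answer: 7840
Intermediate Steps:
l = -1
(-28*28)*((5*2)*l + 0) = (-28*28)*((5*2)*(-1) + 0) = -784*(10*(-1) + 0) = -784*(-10 + 0) = -784*(-10) = 7840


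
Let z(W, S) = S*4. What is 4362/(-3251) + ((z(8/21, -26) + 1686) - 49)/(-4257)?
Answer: -7850939/4613169 ≈ -1.7019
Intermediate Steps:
z(W, S) = 4*S
4362/(-3251) + ((z(8/21, -26) + 1686) - 49)/(-4257) = 4362/(-3251) + ((4*(-26) + 1686) - 49)/(-4257) = 4362*(-1/3251) + ((-104 + 1686) - 49)*(-1/4257) = -4362/3251 + (1582 - 49)*(-1/4257) = -4362/3251 + 1533*(-1/4257) = -4362/3251 - 511/1419 = -7850939/4613169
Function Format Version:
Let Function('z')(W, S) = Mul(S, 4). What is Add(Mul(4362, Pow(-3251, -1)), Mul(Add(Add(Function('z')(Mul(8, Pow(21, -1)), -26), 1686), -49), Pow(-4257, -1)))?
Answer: Rational(-7850939, 4613169) ≈ -1.7019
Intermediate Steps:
Function('z')(W, S) = Mul(4, S)
Add(Mul(4362, Pow(-3251, -1)), Mul(Add(Add(Function('z')(Mul(8, Pow(21, -1)), -26), 1686), -49), Pow(-4257, -1))) = Add(Mul(4362, Pow(-3251, -1)), Mul(Add(Add(Mul(4, -26), 1686), -49), Pow(-4257, -1))) = Add(Mul(4362, Rational(-1, 3251)), Mul(Add(Add(-104, 1686), -49), Rational(-1, 4257))) = Add(Rational(-4362, 3251), Mul(Add(1582, -49), Rational(-1, 4257))) = Add(Rational(-4362, 3251), Mul(1533, Rational(-1, 4257))) = Add(Rational(-4362, 3251), Rational(-511, 1419)) = Rational(-7850939, 4613169)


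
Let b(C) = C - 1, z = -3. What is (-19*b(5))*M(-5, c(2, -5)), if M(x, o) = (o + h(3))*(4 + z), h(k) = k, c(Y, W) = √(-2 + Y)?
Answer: -228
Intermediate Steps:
b(C) = -1 + C
M(x, o) = 3 + o (M(x, o) = (o + 3)*(4 - 3) = (3 + o)*1 = 3 + o)
(-19*b(5))*M(-5, c(2, -5)) = (-19*(-1 + 5))*(3 + √(-2 + 2)) = (-19*4)*(3 + √0) = -76*(3 + 0) = -76*3 = -228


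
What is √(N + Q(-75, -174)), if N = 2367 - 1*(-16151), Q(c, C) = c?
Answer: √18443 ≈ 135.80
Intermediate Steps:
N = 18518 (N = 2367 + 16151 = 18518)
√(N + Q(-75, -174)) = √(18518 - 75) = √18443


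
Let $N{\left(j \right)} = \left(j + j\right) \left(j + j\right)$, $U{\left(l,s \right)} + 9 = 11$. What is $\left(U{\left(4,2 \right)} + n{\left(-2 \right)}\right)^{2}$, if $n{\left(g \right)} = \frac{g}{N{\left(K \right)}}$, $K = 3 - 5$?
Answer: $\frac{225}{64} \approx 3.5156$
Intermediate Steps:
$U{\left(l,s \right)} = 2$ ($U{\left(l,s \right)} = -9 + 11 = 2$)
$K = -2$ ($K = 3 - 5 = -2$)
$N{\left(j \right)} = 4 j^{2}$ ($N{\left(j \right)} = 2 j 2 j = 4 j^{2}$)
$n{\left(g \right)} = \frac{g}{16}$ ($n{\left(g \right)} = \frac{g}{4 \left(-2\right)^{2}} = \frac{g}{4 \cdot 4} = \frac{g}{16}$)
$\left(U{\left(4,2 \right)} + n{\left(-2 \right)}\right)^{2} = \left(2 + \frac{1}{16} \left(-2\right)\right)^{2} = \left(2 - \frac{1}{8}\right)^{2} = \left(\frac{15}{8}\right)^{2} = \frac{225}{64}$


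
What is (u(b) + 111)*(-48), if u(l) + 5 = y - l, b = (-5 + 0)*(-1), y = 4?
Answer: -5040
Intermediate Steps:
b = 5 (b = -5*(-1) = 5)
u(l) = -1 - l (u(l) = -5 + (4 - l) = -1 - l)
(u(b) + 111)*(-48) = ((-1 - 1*5) + 111)*(-48) = ((-1 - 5) + 111)*(-48) = (-6 + 111)*(-48) = 105*(-48) = -5040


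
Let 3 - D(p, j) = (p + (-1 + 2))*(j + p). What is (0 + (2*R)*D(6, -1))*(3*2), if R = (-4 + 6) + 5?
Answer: -2688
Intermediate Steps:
D(p, j) = 3 - (1 + p)*(j + p) (D(p, j) = 3 - (p + (-1 + 2))*(j + p) = 3 - (p + 1)*(j + p) = 3 - (1 + p)*(j + p))
R = 7 (R = 2 + 5 = 7)
(0 + (2*R)*D(6, -1))*(3*2) = (0 + (2*7)*(3 - 1*(-1) - 1*6 - 1*6² - 1*(-1)*6))*(3*2) = (0 + 14*(3 + 1 - 6 - 1*36 + 6))*6 = (0 + 14*(3 + 1 - 6 - 36 + 6))*6 = (0 + 14*(-32))*6 = (0 - 448)*6 = -448*6 = -2688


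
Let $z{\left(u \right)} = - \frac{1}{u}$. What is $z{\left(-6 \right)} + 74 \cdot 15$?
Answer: $\frac{6661}{6} \approx 1110.2$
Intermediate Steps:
$z{\left(-6 \right)} + 74 \cdot 15 = - \frac{1}{-6} + 74 \cdot 15 = \left(-1\right) \left(- \frac{1}{6}\right) + 1110 = \frac{1}{6} + 1110 = \frac{6661}{6}$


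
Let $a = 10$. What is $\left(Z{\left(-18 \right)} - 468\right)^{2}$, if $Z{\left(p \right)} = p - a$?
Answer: $246016$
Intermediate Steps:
$Z{\left(p \right)} = -10 + p$ ($Z{\left(p \right)} = p - 10 = -10 + p$)
$\left(Z{\left(-18 \right)} - 468\right)^{2} = \left(\left(-10 - 18\right) - 468\right)^{2} = \left(-28 - 468\right)^{2} = \left(-496\right)^{2} = 246016$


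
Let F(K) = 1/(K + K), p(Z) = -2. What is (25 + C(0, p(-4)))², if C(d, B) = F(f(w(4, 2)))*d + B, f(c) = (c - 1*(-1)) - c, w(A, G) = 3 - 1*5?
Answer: 529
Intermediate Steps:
w(A, G) = -2 (w(A, G) = 3 - 5 = -2)
f(c) = 1 (f(c) = (c + 1) - c = (1 + c) - c = 1)
F(K) = 1/(2*K)
C(d, B) = B + d/2 (C(d, B) = ((½)/1)*d + B = ((½)*1)*d + B = d/2 + B = B + d/2)
(25 + C(0, p(-4)))² = (25 + (-2 + (½)*0))² = (25 + (-2 + 0))² = (25 - 2)² = 23² = 529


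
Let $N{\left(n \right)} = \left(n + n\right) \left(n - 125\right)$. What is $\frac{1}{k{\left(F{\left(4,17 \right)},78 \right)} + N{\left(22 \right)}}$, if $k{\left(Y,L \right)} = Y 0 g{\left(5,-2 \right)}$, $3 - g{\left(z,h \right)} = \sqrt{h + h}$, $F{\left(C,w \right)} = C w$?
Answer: $- \frac{1}{4532} \approx -0.00022065$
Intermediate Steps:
$N{\left(n \right)} = 2 n \left(-125 + n\right)$
$g{\left(z,h \right)} = 3 - \sqrt{2} \sqrt{h}$ ($g{\left(z,h \right)} = 3 - \sqrt{h + h} = 3 - \sqrt{2 h} = 3 - \sqrt{2} \sqrt{h}$)
$k{\left(Y,L \right)} = 0$ ($k{\left(Y,L \right)} = Y 0 \left(3 - \sqrt{2} \sqrt{-2}\right) = 0 \left(3 - \sqrt{2} i \sqrt{2}\right) = 0 \left(3 - 2 i\right) = 0$)
$\frac{1}{k{\left(F{\left(4,17 \right)},78 \right)} + N{\left(22 \right)}} = \frac{1}{0 + 2 \cdot 22 \left(-125 + 22\right)} = \frac{1}{0 + 2 \cdot 22 \left(-103\right)} = \frac{1}{0 - 4532} = \frac{1}{-4532} = - \frac{1}{4532}$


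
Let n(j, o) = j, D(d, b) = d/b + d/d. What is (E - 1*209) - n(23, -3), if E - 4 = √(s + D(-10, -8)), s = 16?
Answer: -228 + √73/2 ≈ -223.73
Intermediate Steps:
D(d, b) = 1 + d/b (D(d, b) = d/b + 1 = 1 + d/b)
E = 4 + √73/2 (E = 4 + √(16 + (-8 - 10)/(-8)) = 4 + √(16 - ⅛*(-18)) = 4 + √(16 + 9/4) = 4 + √(73/4) = 4 + √73/2 ≈ 8.2720)
(E - 1*209) - n(23, -3) = ((4 + √73/2) - 1*209) - 1*23 = ((4 + √73/2) - 209) - 23 = (-205 + √73/2) - 23 = -228 + √73/2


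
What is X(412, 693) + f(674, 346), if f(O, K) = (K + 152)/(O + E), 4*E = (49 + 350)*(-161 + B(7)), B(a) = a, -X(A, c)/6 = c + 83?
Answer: -136770996/29375 ≈ -4656.0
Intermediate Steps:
X(A, c) = -498 - 6*c (X(A, c) = -6*(c + 83) = -6*(83 + c) = -498 - 6*c)
E = -30723/2 (E = ((49 + 350)*(-161 + 7))/4 = (399*(-154))/4 = (¼)*(-61446) = -30723/2 ≈ -15362.)
f(O, K) = (152 + K)/(-30723/2 + O) (f(O, K) = (K + 152)/(O - 30723/2) = (152 + K)/(-30723/2 + O))
X(412, 693) + f(674, 346) = (-498 - 6*693) + 2*(152 + 346)/(-30723 + 2*674) = (-498 - 4158) + 2*498/(-30723 + 1348) = -4656 + 2*498/(-29375) = -4656 + 2*(-1/29375)*498 = -4656 - 996/29375 = -136770996/29375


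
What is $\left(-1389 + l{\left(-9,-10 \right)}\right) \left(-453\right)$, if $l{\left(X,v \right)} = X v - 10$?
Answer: $592977$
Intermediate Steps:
$l{\left(X,v \right)} = -10 + X v$ ($l{\left(X,v \right)} = X v - 10 = -10 + X v$)
$\left(-1389 + l{\left(-9,-10 \right)}\right) \left(-453\right) = \left(-1389 - -80\right) \left(-453\right) = \left(-1389 + \left(-10 + 90\right)\right) \left(-453\right) = \left(-1389 + 80\right) \left(-453\right) = \left(-1309\right) \left(-453\right) = 592977$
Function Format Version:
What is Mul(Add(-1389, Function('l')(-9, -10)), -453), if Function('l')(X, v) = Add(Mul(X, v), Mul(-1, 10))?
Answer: 592977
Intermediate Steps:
Function('l')(X, v) = Add(-10, Mul(X, v)) (Function('l')(X, v) = Add(Mul(X, v), -10) = Add(-10, Mul(X, v)))
Mul(Add(-1389, Function('l')(-9, -10)), -453) = Mul(Add(-1389, Add(-10, Mul(-9, -10))), -453) = Mul(Add(-1389, Add(-10, 90)), -453) = Mul(Add(-1389, 80), -453) = Mul(-1309, -453) = 592977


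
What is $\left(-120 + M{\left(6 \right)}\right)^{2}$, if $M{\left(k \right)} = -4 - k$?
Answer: $16900$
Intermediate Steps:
$\left(-120 + M{\left(6 \right)}\right)^{2} = \left(-120 - 10\right)^{2} = \left(-130\right)^{2} = 16900$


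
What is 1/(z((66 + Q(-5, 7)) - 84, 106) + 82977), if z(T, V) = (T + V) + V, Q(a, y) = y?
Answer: 1/83178 ≈ 1.2022e-5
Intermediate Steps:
z(T, V) = T + 2*V
1/(z((66 + Q(-5, 7)) - 84, 106) + 82977) = 1/((((66 + 7) - 84) + 2*106) + 82977) = 1/(((73 - 84) + 212) + 82977) = 1/((-11 + 212) + 82977) = 1/(201 + 82977) = 1/83178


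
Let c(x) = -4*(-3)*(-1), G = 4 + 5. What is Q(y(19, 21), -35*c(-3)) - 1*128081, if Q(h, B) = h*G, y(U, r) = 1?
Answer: -128072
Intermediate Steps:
G = 9
c(x) = -12 (c(x) = 12*(-1) = -12)
Q(h, B) = 9*h (Q(h, B) = h*9 = 9*h)
Q(y(19, 21), -35*c(-3)) - 1*128081 = 9*1 - 1*128081 = 9 - 128081 = -128072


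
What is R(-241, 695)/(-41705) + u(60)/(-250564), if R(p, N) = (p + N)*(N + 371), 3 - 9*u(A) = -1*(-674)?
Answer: -1091347617209/94047944580 ≈ -11.604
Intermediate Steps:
u(A) = -671/9 (u(A) = 1/3 - (-1)*(-674)/9 = 1/3 - 1/9*674 = 1/3 - 674/9 = -671/9)
R(p, N) = (371 + N)*(N + p) (R(p, N) = (N + p)*(371 + N) = (371 + N)*(N + p))
R(-241, 695)/(-41705) + u(60)/(-250564) = (695**2 + 371*695 + 371*(-241) + 695*(-241))/(-41705) - 671/9/(-250564) = (483025 + 257845 - 89411 - 167495)*(-1/41705) - 671/9*(-1/250564) = 483964*(-1/41705) + 671/2255076 = -483964/41705 + 671/2255076 = -1091347617209/94047944580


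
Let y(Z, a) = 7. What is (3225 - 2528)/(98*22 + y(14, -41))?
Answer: 697/2163 ≈ 0.32224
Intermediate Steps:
(3225 - 2528)/(98*22 + y(14, -41)) = (3225 - 2528)/(98*22 + 7) = 697/(2156 + 7) = 697/2163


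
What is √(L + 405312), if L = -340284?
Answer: 2*√16257 ≈ 255.01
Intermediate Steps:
√(L + 405312) = √(-340284 + 405312) = √65028 = 2*√16257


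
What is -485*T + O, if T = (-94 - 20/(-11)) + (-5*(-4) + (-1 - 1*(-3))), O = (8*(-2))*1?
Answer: 374244/11 ≈ 34022.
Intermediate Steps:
O = -16 (O = -16*1 = -16)
T = -772/11 (T = (-94 - 20*(-1/11)) + (20 + (-1 + 3)) = (-94 + 20/11) + (20 + 2) = -1014/11 + 22 = -772/11 ≈ -70.182)
-485*T + O = -485*(-772/11) - 16 = 374420/11 - 16 = 374244/11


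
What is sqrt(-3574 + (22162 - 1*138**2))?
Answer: 2*I*sqrt(114) ≈ 21.354*I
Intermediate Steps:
sqrt(-3574 + (22162 - 1*138**2)) = sqrt(-3574 + (22162 - 1*19044)) = sqrt(-3574 + (22162 - 19044)) = sqrt(-3574 + 3118) = sqrt(-456) = 2*I*sqrt(114)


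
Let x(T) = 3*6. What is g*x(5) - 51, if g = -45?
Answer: -861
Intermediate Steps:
x(T) = 18
g*x(5) - 51 = -45*18 - 51 = -810 - 51 = -861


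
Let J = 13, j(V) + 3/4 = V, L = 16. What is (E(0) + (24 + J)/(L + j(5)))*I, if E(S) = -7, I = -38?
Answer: 15922/81 ≈ 196.57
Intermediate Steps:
j(V) = -¾ + V
(E(0) + (24 + J)/(L + j(5)))*I = (-7 + (24 + 13)/(16 + (-¾ + 5)))*(-38) = (-7 + 37/(16 + 17/4))*(-38) = (-7 + 37/(81/4))*(-38) = (-7 + 37*(4/81))*(-38) = (-7 + 148/81)*(-38) = -419/81*(-38) = 15922/81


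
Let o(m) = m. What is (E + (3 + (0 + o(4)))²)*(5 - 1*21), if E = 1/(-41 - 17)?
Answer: -22728/29 ≈ -783.72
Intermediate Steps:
E = -1/58 (E = 1/(-58) = -1/58 ≈ -0.017241)
(E + (3 + (0 + o(4)))²)*(5 - 1*21) = (-1/58 + (3 + (0 + 4))²)*(5 - 1*21) = (-1/58 + (3 + 4)²)*(5 - 21) = (-1/58 + 7²)*(-16) = (-1/58 + 49)*(-16) = (2841/58)*(-16) = -22728/29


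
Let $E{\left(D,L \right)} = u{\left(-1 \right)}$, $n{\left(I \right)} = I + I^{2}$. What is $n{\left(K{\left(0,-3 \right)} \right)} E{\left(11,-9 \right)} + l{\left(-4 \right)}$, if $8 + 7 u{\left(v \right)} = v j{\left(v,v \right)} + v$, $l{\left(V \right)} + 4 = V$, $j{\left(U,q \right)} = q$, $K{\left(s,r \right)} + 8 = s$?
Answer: $-72$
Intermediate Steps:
$K{\left(s,r \right)} = -8 + s$
$l{\left(V \right)} = -4 + V$
$u{\left(v \right)} = - \frac{8}{7} + \frac{v}{7} + \frac{v^{2}}{7}$ ($u{\left(v \right)} = - \frac{8}{7} + \frac{v v + v}{7} = - \frac{8}{7} + \frac{v^{2} + v}{7} = - \frac{8}{7} + \frac{v + v^{2}}{7} = - \frac{8}{7} + \left(\frac{v}{7} + \frac{v^{2}}{7}\right) = - \frac{8}{7} + \frac{v}{7} + \frac{v^{2}}{7}$)
$E{\left(D,L \right)} = - \frac{8}{7}$ ($E{\left(D,L \right)} = - \frac{8}{7} + \frac{1}{7} \left(-1\right) + \frac{\left(-1\right)^{2}}{7} = - \frac{8}{7} - \frac{1}{7} + \frac{1}{7} \cdot 1 = - \frac{8}{7} - \frac{1}{7} + \frac{1}{7} = - \frac{8}{7}$)
$n{\left(K{\left(0,-3 \right)} \right)} E{\left(11,-9 \right)} + l{\left(-4 \right)} = \left(-8 + 0\right) \left(1 + \left(-8 + 0\right)\right) \left(- \frac{8}{7}\right) - 8 = - 8 \left(1 - 8\right) \left(- \frac{8}{7}\right) - 8 = \left(-8\right) \left(-7\right) \left(- \frac{8}{7}\right) - 8 = 56 \left(- \frac{8}{7}\right) - 8 = -64 - 8 = -72$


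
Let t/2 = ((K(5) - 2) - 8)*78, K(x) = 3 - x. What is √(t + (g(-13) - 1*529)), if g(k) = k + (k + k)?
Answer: 2*I*√610 ≈ 49.396*I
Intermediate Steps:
g(k) = 3*k (g(k) = k + 2*k = 3*k)
t = -1872 (t = 2*((((3 - 1*5) - 2) - 8)*78) = 2*((((3 - 5) - 2) - 8)*78) = 2*(((-2 - 2) - 8)*78) = 2*((-4 - 8)*78) = 2*(-12*78) = 2*(-936) = -1872)
√(t + (g(-13) - 1*529)) = √(-1872 + (3*(-13) - 1*529)) = √(-1872 + (-39 - 529)) = √(-1872 - 568) = √(-2440) = 2*I*√610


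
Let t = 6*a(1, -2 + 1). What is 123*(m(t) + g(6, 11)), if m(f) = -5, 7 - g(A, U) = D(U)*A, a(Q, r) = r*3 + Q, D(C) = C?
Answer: -7872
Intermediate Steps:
a(Q, r) = Q + 3*r (a(Q, r) = 3*r + Q = Q + 3*r)
g(A, U) = 7 - A*U (g(A, U) = 7 - U*A = 7 - A*U)
t = -12 (t = 6*(1 + 3*(-2 + 1)) = 6*(1 + 3*(-1)) = 6*(1 - 3) = 6*(-2) = -12)
123*(m(t) + g(6, 11)) = 123*(-5 + (7 - 1*6*11)) = 123*(-5 + (7 - 66)) = 123*(-5 - 59) = 123*(-64) = -7872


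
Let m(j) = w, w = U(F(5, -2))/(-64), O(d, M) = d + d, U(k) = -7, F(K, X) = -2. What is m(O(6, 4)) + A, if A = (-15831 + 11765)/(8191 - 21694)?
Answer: 354745/864192 ≈ 0.41049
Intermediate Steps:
O(d, M) = 2*d
w = 7/64 (w = -7/(-64) = -7*(-1/64) = 7/64 ≈ 0.10938)
m(j) = 7/64
A = 4066/13503 (A = -4066/(-13503) = -4066*(-1/13503) = 4066/13503 ≈ 0.30112)
m(O(6, 4)) + A = 7/64 + 4066/13503 = 354745/864192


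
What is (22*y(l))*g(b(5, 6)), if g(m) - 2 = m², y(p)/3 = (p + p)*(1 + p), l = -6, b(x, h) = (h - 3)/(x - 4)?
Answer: 43560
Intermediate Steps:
b(x, h) = (-3 + h)/(-4 + x)
y(p) = 6*p*(1 + p) (y(p) = 3*((p + p)*(1 + p)) = 3*((2*p)*(1 + p)) = 3*(2*p*(1 + p)) = 6*p*(1 + p))
g(m) = 2 + m²
(22*y(l))*g(b(5, 6)) = (22*(6*(-6)*(1 - 6)))*(2 + ((-3 + 6)/(-4 + 5))²) = (22*(6*(-6)*(-5)))*(2 + (3/1)²) = (22*180)*(2 + (1*3)²) = 3960*(2 + 3²) = 3960*(2 + 9) = 3960*11 = 43560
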